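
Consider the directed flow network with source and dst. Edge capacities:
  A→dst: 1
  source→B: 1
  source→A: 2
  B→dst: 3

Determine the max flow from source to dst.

2

Augment source→B→dst: bottleneck 1. Total 1.
Augment source→A→dst: bottleneck 1. Total 2.
No augmenting path remains in the residual graph.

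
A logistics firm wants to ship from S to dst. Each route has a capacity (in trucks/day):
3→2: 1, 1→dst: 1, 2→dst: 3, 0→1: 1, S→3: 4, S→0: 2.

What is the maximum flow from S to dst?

2

Augment S→0→1→dst: bottleneck 1. Total 1.
Augment S→3→2→dst: bottleneck 1. Total 2.
No augmenting path remains in the residual graph.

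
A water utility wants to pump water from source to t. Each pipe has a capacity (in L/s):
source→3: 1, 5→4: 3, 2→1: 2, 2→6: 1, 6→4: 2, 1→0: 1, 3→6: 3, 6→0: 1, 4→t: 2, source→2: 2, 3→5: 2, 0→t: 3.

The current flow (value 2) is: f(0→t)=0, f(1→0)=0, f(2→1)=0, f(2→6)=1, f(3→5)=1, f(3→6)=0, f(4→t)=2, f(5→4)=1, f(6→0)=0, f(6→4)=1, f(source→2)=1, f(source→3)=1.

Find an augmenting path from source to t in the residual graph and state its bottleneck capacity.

Residual along source→2→1→0→t: source→2: 1, 2→1: 2, 1→0: 1, 0→t: 3.
Bottleneck = min = 1.

source→2→1→0→t, bottleneck 1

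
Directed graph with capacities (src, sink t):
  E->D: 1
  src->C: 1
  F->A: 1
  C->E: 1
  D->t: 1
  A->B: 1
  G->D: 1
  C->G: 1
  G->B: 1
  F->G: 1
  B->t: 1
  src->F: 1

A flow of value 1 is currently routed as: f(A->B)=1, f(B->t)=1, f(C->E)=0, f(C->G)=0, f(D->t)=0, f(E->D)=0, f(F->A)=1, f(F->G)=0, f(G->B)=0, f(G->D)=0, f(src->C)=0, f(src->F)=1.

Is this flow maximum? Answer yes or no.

No

Residual path src->C->G->D->t has bottleneck 1 > 0.
Pushing 1 along it raises the flow to 2, so the given flow is not maximum.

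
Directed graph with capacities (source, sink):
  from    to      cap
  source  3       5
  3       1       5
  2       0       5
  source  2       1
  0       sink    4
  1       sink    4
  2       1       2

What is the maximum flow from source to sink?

5

Augment source->2->0->sink: bottleneck 1. Total 1.
Augment source->3->1->sink: bottleneck 4. Total 5.
No augmenting path remains in the residual graph.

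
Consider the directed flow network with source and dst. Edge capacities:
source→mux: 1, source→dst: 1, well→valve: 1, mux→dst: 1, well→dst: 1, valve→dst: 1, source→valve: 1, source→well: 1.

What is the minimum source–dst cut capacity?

Max flow = 4 (via 4 augmenting paths).
In the residual at optimum, the set reachable from source is {source}.
Cut edges: source→well (cap 1), source→mux (cap 1), source→valve (cap 1), source→dst (cap 1). Sum = 4.

4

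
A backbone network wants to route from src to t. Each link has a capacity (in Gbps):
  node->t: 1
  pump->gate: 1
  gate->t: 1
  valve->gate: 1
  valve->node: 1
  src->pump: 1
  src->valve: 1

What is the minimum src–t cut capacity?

2

Max flow = 2 (via 2 augmenting paths).
In the residual at optimum, the set reachable from src is {src}.
Cut edges: src->pump (cap 1), src->valve (cap 1). Sum = 2.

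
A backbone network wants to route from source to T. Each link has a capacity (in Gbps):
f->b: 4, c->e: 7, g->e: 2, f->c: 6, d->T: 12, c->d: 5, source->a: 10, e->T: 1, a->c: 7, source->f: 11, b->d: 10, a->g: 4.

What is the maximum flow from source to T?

Augment source->f->b->d->T: bottleneck 4. Total 4.
Augment source->f->c->d->T: bottleneck 5. Total 9.
Augment source->f->c->e->T: bottleneck 1. Total 10.
No augmenting path remains in the residual graph.

10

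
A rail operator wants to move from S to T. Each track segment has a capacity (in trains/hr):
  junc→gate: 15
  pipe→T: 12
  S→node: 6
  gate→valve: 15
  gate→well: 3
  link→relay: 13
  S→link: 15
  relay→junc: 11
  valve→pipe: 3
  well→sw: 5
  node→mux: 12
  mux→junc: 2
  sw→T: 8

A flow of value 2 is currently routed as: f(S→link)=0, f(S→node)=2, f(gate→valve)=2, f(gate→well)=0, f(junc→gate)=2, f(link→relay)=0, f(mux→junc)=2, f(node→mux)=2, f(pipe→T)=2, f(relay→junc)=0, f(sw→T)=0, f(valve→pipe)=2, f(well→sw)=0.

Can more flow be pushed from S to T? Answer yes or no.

Yes

Residual path S→link→relay→junc→gate→valve→pipe→T has bottleneck 1 > 0.
Pushing 1 along it raises the flow to 3, so the given flow is not maximum.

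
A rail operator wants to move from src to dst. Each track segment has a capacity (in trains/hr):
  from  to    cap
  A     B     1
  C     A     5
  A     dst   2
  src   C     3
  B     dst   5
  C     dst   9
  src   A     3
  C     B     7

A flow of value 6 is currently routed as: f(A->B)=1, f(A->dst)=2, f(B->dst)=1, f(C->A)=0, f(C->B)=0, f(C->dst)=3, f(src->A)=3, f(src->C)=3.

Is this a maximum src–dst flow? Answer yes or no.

Residual reachable from src: {src}; dst is not reachable.
Saturated cut: src->C, src->A with total capacity 6 = current flow value. Flow is maximum.

Yes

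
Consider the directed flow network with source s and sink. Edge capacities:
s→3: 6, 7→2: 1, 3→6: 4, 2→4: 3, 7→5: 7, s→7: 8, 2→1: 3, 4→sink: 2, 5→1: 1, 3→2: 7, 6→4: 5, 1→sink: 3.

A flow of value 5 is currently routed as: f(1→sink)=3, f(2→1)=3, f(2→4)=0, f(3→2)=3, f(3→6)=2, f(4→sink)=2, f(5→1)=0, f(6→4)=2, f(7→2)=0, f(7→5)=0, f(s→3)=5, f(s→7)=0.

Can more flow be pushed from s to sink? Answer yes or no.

No

Residual reachable from s: {1, 2, 3, 4, 5, 6, 7, s}; sink is not reachable.
Saturated cut: 4→sink, 1→sink with total capacity 5 = current flow value. Flow is maximum.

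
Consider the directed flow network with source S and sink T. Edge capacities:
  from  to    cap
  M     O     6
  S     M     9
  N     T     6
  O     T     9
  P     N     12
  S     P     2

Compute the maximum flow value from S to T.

8

Augment S->M->O->T: bottleneck 6. Total 6.
Augment S->P->N->T: bottleneck 2. Total 8.
No augmenting path remains in the residual graph.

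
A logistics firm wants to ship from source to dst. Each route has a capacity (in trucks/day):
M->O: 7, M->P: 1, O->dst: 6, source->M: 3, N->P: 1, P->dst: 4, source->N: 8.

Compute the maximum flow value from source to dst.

Augment source->M->O->dst: bottleneck 3. Total 3.
Augment source->N->P->dst: bottleneck 1. Total 4.
No augmenting path remains in the residual graph.

4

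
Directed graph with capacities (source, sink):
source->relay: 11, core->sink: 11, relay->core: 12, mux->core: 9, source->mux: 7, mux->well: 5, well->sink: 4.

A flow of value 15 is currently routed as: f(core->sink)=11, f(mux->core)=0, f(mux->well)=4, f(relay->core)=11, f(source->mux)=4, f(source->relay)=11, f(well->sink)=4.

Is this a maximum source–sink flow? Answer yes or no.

Residual reachable from source: {core, mux, relay, source, well}; sink is not reachable.
Saturated cut: core->sink, well->sink with total capacity 15 = current flow value. Flow is maximum.

Yes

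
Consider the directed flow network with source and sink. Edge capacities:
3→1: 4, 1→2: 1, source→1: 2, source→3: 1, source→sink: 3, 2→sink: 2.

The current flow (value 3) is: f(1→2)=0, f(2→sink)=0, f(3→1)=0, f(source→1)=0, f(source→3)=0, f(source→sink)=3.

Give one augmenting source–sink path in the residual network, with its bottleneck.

source→1→2→sink, bottleneck 1

Residual along source→1→2→sink: source→1: 2, 1→2: 1, 2→sink: 2.
Bottleneck = min = 1.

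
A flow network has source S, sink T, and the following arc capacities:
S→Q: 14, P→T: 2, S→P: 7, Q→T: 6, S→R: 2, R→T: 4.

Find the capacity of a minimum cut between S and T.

10

Max flow = 10 (via 3 augmenting paths).
In the residual at optimum, the set reachable from S is {P, Q, S}.
Cut edges: S→R (cap 2), Q→T (cap 6), P→T (cap 2). Sum = 10.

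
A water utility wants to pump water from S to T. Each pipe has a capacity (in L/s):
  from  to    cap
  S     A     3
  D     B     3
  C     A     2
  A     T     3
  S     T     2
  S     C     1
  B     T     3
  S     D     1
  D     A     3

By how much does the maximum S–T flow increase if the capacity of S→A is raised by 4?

0

Original max flow = 6.
Edge S→A does not cross the min cut (source side {A, C, S}), so extra capacity there cannot help.
New max flow = 6. Increase = 0.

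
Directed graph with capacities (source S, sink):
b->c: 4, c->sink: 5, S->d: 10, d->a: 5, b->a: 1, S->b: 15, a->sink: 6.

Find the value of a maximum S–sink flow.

Augment S->b->c->sink: bottleneck 4. Total 4.
Augment S->b->a->sink: bottleneck 1. Total 5.
Augment S->d->a->sink: bottleneck 5. Total 10.
No augmenting path remains in the residual graph.

10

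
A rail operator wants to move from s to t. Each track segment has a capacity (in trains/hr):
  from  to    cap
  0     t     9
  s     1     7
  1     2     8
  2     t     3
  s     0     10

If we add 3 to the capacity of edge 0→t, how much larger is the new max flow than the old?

1

Original max flow = 12.
After raising cap(0→t), augmenting paths through that edge carry 1 more unit.
New max flow = 13. Increase = 1.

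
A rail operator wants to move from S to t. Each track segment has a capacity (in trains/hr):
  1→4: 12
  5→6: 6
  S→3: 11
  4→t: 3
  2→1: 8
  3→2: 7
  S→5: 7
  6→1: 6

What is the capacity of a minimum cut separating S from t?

Max flow = 3 (via 1 augmenting path).
In the residual at optimum, the set reachable from S is {1, 2, 3, 4, 5, 6, S}.
Cut edges: 4→t (cap 3). Sum = 3.

3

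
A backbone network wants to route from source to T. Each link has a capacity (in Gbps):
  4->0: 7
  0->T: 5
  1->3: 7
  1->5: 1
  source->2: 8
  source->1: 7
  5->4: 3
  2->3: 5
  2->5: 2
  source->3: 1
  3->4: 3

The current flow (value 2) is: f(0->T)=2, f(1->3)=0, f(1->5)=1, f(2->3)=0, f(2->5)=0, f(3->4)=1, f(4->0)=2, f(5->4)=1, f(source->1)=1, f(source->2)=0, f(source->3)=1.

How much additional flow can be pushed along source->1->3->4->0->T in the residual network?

Residual capacities along the path: source->1: 6, 1->3: 7, 3->4: 2, 4->0: 5, 0->T: 3.
Minimum is 2.

2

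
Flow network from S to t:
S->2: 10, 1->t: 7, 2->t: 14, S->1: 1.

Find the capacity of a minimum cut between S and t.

Max flow = 11 (via 2 augmenting paths).
In the residual at optimum, the set reachable from S is {S}.
Cut edges: S->2 (cap 10), S->1 (cap 1). Sum = 11.

11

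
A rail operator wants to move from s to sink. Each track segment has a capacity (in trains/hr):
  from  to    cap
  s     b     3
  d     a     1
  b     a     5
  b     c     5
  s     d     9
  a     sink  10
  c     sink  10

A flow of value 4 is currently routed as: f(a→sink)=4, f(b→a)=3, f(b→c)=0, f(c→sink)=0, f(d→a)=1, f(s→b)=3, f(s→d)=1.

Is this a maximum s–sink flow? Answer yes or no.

Residual reachable from s: {d, s}; sink is not reachable.
Saturated cut: s→b, d→a with total capacity 4 = current flow value. Flow is maximum.

Yes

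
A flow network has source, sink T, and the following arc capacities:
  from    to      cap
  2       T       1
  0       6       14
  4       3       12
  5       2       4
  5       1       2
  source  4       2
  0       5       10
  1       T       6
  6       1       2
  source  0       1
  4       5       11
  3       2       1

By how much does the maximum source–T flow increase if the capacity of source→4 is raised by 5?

1

Original max flow = 3.
After raising cap(source→4), augmenting paths through that edge carry 1 more unit.
New max flow = 4. Increase = 1.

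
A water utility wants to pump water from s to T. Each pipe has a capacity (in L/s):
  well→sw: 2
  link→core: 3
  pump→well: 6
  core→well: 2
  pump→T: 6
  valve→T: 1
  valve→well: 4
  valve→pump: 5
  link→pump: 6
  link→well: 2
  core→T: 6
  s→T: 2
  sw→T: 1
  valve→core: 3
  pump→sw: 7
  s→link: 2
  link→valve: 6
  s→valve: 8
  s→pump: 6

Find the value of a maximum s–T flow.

Augment s→T: bottleneck 2. Total 2.
Augment s→valve→T: bottleneck 1. Total 3.
Augment s→pump→T: bottleneck 6. Total 9.
Augment s→link→core→T: bottleneck 2. Total 11.
Augment s→valve→core→T: bottleneck 3. Total 14.
Augment s→valve→pump→sw→T: bottleneck 1. Total 15.
No augmenting path remains in the residual graph.

15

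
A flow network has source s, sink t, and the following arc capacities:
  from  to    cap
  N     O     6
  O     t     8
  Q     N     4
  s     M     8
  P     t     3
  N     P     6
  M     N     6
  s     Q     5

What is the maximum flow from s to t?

Augment s->M->N->P->t: bottleneck 3. Total 3.
Augment s->M->N->O->t: bottleneck 3. Total 6.
Augment s->Q->N->O->t: bottleneck 3. Total 9.
No augmenting path remains in the residual graph.

9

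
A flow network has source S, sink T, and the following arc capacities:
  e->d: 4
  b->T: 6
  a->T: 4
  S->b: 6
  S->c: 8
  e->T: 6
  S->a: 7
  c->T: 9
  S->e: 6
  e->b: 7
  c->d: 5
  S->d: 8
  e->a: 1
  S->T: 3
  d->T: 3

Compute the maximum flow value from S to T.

30

Augment S->T: bottleneck 3. Total 3.
Augment S->e->T: bottleneck 6. Total 9.
Augment S->a->T: bottleneck 4. Total 13.
Augment S->c->T: bottleneck 8. Total 21.
Augment S->b->T: bottleneck 6. Total 27.
Augment S->d->T: bottleneck 3. Total 30.
No augmenting path remains in the residual graph.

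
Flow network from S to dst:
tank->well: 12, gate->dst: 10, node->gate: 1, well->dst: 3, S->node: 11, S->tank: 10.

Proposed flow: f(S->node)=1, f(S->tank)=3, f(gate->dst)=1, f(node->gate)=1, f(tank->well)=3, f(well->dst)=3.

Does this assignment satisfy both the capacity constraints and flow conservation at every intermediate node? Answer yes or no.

Yes

Every edge has 0 ≤ f(e) ≤ cap(e).
At each intermediate node, inflow equals outflow.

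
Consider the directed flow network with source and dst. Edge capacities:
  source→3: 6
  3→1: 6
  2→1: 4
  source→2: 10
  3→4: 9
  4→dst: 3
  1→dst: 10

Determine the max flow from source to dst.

Augment source→2→1→dst: bottleneck 4. Total 4.
Augment source→3→1→dst: bottleneck 6. Total 10.
No augmenting path remains in the residual graph.

10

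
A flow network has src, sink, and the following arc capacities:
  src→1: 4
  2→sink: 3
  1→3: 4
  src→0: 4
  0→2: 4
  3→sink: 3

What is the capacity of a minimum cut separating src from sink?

6

Max flow = 6 (via 2 augmenting paths).
In the residual at optimum, the set reachable from src is {0, 1, 2, 3, src}.
Cut edges: 3→sink (cap 3), 2→sink (cap 3). Sum = 6.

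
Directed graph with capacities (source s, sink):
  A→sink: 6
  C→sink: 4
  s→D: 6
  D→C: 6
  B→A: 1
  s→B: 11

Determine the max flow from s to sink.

5

Augment s→B→A→sink: bottleneck 1. Total 1.
Augment s→D→C→sink: bottleneck 4. Total 5.
No augmenting path remains in the residual graph.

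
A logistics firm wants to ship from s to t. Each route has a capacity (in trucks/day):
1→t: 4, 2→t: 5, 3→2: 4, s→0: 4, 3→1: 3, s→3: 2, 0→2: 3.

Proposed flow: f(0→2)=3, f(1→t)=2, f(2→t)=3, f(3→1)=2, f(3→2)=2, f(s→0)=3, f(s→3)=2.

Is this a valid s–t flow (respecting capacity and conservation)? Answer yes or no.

Conservation fails at 3: inflow 2 ≠ outflow 4.

No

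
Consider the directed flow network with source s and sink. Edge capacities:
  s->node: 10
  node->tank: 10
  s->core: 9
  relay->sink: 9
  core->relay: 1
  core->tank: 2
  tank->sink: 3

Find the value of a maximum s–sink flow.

Augment s->node->tank->sink: bottleneck 3. Total 3.
Augment s->core->relay->sink: bottleneck 1. Total 4.
No augmenting path remains in the residual graph.

4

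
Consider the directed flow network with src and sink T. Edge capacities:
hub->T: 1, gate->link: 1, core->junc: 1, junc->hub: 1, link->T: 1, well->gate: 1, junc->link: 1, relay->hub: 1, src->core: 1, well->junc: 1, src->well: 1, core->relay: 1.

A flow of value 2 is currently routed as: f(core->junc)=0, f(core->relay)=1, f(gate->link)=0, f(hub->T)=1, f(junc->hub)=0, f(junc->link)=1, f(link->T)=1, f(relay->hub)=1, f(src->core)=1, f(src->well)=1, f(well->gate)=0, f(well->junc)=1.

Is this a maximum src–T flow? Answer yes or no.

Yes

Residual reachable from src: {src}; T is not reachable.
Saturated cut: src->core, src->well with total capacity 2 = current flow value. Flow is maximum.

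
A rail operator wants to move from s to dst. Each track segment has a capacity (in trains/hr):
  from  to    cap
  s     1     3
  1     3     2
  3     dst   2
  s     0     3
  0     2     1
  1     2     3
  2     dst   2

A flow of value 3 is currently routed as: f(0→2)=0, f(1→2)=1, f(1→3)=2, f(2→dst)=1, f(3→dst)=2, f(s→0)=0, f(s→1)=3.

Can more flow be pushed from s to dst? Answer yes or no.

Yes

Residual path s→0→2→dst has bottleneck 1 > 0.
Pushing 1 along it raises the flow to 4, so the given flow is not maximum.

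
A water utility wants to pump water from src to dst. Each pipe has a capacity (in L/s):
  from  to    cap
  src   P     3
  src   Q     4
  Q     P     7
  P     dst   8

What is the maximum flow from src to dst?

Augment src→P→dst: bottleneck 3. Total 3.
Augment src→Q→P→dst: bottleneck 4. Total 7.
No augmenting path remains in the residual graph.

7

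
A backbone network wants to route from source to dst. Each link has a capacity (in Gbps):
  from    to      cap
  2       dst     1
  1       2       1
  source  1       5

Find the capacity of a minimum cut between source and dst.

Max flow = 1 (via 1 augmenting path).
In the residual at optimum, the set reachable from source is {1, source}.
Cut edges: 1→2 (cap 1). Sum = 1.

1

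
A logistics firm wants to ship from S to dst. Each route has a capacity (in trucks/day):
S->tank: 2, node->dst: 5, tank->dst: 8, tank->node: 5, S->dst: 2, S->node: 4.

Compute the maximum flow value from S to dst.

8

Augment S->dst: bottleneck 2. Total 2.
Augment S->tank->dst: bottleneck 2. Total 4.
Augment S->node->dst: bottleneck 4. Total 8.
No augmenting path remains in the residual graph.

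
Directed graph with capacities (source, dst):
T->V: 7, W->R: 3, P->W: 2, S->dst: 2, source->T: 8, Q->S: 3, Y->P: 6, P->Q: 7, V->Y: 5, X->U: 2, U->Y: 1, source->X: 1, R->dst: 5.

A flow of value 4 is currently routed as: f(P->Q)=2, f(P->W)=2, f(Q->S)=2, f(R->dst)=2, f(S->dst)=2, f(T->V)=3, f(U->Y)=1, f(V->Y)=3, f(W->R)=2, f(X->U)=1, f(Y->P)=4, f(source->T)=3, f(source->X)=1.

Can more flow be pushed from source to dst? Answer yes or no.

Residual reachable from source: {P, Q, S, T, U, V, X, Y, source}; dst is not reachable.
Saturated cut: P->W, S->dst with total capacity 4 = current flow value. Flow is maximum.

No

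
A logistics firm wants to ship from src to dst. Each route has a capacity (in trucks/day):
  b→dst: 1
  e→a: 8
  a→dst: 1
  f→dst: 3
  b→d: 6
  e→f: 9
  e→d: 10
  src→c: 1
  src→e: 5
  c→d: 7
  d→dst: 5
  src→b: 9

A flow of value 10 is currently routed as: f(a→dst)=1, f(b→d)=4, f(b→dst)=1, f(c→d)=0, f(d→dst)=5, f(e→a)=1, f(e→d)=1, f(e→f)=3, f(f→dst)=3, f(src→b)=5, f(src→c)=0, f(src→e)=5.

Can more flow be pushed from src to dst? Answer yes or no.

Residual reachable from src: {a, b, c, d, e, f, src}; dst is not reachable.
Saturated cut: b→dst, d→dst, a→dst, f→dst with total capacity 10 = current flow value. Flow is maximum.

No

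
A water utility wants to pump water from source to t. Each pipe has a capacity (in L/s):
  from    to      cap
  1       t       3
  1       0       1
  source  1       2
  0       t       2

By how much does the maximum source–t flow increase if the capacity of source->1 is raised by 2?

2

Original max flow = 2.
After raising cap(source->1), augmenting paths through that edge carry 2 more units.
New max flow = 4. Increase = 2.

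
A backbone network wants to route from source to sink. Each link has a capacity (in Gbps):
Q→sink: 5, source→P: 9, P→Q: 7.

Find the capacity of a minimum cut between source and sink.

Max flow = 5 (via 1 augmenting path).
In the residual at optimum, the set reachable from source is {P, Q, source}.
Cut edges: Q→sink (cap 5). Sum = 5.

5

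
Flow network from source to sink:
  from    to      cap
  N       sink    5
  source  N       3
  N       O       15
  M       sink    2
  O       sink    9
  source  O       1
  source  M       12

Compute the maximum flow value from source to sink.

6

Augment source->N->sink: bottleneck 3. Total 3.
Augment source->O->sink: bottleneck 1. Total 4.
Augment source->M->sink: bottleneck 2. Total 6.
No augmenting path remains in the residual graph.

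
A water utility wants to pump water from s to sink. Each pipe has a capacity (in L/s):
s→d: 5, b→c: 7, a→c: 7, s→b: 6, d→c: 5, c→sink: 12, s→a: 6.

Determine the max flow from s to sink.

Augment s→a→c→sink: bottleneck 6. Total 6.
Augment s→d→c→sink: bottleneck 5. Total 11.
Augment s→b→c→sink: bottleneck 1. Total 12.
No augmenting path remains in the residual graph.

12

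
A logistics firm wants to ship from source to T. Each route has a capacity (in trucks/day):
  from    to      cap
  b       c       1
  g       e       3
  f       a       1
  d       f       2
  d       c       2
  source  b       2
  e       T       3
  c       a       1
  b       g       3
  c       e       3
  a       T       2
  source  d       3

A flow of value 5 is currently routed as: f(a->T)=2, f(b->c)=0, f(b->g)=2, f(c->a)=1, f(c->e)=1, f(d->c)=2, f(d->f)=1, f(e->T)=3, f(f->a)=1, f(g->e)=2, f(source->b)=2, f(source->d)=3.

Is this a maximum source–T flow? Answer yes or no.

Residual reachable from source: {source}; T is not reachable.
Saturated cut: source->b, source->d with total capacity 5 = current flow value. Flow is maximum.

Yes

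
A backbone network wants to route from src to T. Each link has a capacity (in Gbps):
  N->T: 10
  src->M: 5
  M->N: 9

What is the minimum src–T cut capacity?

Max flow = 5 (via 1 augmenting path).
In the residual at optimum, the set reachable from src is {src}.
Cut edges: src->M (cap 5). Sum = 5.

5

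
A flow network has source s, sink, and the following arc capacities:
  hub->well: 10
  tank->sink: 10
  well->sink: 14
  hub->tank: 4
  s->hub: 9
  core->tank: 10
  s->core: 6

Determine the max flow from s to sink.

15

Augment s->hub->well->sink: bottleneck 9. Total 9.
Augment s->core->tank->sink: bottleneck 6. Total 15.
No augmenting path remains in the residual graph.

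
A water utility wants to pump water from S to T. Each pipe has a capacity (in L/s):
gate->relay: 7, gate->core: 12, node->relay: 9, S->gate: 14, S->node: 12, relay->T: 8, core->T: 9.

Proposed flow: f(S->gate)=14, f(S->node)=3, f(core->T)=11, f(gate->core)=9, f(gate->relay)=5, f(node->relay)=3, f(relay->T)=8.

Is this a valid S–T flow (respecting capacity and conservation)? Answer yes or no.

Capacity violated on core->T: flow 11 > capacity 9.

No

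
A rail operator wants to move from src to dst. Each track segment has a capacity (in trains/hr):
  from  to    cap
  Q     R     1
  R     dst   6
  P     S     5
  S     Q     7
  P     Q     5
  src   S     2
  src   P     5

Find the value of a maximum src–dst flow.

Augment src->P->Q->R->dst: bottleneck 1. Total 1.
No augmenting path remains in the residual graph.

1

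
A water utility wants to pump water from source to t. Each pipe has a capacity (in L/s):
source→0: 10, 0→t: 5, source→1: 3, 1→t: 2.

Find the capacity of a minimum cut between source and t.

Max flow = 7 (via 2 augmenting paths).
In the residual at optimum, the set reachable from source is {0, 1, source}.
Cut edges: 0→t (cap 5), 1→t (cap 2). Sum = 7.

7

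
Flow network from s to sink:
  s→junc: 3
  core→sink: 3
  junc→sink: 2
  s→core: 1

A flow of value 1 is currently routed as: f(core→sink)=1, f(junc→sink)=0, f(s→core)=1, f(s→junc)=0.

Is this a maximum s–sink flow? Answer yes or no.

Residual path s→junc→sink has bottleneck 2 > 0.
Pushing 2 along it raises the flow to 3, so the given flow is not maximum.

No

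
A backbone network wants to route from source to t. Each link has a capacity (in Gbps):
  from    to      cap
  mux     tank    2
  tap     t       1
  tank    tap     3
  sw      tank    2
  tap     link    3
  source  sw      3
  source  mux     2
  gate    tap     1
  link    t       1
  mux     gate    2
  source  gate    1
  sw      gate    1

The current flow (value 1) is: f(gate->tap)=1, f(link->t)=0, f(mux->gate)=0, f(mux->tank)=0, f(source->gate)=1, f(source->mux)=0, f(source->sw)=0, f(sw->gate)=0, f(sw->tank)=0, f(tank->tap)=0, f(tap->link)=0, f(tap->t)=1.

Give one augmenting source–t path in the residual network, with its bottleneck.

source->sw->tank->tap->link->t, bottleneck 1

Residual along source->sw->tank->tap->link->t: source->sw: 3, sw->tank: 2, tank->tap: 3, tap->link: 3, link->t: 1.
Bottleneck = min = 1.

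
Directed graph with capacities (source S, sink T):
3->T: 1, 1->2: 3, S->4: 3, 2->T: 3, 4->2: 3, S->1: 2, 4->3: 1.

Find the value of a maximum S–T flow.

4

Augment S->1->2->T: bottleneck 2. Total 2.
Augment S->4->2->T: bottleneck 1. Total 3.
Augment S->4->3->T: bottleneck 1. Total 4.
No augmenting path remains in the residual graph.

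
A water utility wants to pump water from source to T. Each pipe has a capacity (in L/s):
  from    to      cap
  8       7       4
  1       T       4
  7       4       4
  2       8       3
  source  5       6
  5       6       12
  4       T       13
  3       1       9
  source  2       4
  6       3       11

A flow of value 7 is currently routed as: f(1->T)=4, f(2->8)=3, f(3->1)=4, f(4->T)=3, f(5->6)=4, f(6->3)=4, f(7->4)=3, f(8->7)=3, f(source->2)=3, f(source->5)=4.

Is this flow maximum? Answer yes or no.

Residual reachable from source: {1, 2, 3, 5, 6, source}; T is not reachable.
Saturated cut: 2->8, 1->T with total capacity 7 = current flow value. Flow is maximum.

Yes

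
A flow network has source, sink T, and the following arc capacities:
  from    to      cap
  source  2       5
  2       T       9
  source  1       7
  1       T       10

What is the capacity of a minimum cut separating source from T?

Max flow = 12 (via 2 augmenting paths).
In the residual at optimum, the set reachable from source is {source}.
Cut edges: source->2 (cap 5), source->1 (cap 7). Sum = 12.

12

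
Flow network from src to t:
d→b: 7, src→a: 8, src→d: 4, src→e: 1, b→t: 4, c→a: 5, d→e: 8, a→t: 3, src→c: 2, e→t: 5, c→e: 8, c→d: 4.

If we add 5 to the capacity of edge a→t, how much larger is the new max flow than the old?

Original max flow = 10.
After raising cap(a→t), augmenting paths through that edge carry 5 more units.
New max flow = 15. Increase = 5.

5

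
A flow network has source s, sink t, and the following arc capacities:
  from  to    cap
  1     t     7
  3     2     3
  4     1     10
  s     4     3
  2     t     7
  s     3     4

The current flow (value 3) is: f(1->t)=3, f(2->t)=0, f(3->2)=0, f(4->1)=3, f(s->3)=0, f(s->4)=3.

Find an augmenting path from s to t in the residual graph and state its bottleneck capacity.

s->3->2->t, bottleneck 3

Residual along s->3->2->t: s->3: 4, 3->2: 3, 2->t: 7.
Bottleneck = min = 3.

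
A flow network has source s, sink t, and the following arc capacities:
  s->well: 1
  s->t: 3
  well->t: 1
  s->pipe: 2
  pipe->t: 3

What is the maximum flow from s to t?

6

Augment s->t: bottleneck 3. Total 3.
Augment s->well->t: bottleneck 1. Total 4.
Augment s->pipe->t: bottleneck 2. Total 6.
No augmenting path remains in the residual graph.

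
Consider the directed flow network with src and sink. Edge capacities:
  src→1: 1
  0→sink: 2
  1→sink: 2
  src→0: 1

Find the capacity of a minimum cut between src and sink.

Max flow = 2 (via 2 augmenting paths).
In the residual at optimum, the set reachable from src is {src}.
Cut edges: src→0 (cap 1), src→1 (cap 1). Sum = 2.

2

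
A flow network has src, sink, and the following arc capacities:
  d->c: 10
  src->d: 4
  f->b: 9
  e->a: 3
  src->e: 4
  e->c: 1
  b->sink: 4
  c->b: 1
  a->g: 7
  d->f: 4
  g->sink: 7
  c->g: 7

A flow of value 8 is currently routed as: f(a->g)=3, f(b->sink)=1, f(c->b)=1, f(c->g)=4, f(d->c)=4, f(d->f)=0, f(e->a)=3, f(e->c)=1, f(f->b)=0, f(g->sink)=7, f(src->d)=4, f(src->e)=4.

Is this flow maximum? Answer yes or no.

Residual reachable from src: {src}; sink is not reachable.
Saturated cut: src->e, src->d with total capacity 8 = current flow value. Flow is maximum.

Yes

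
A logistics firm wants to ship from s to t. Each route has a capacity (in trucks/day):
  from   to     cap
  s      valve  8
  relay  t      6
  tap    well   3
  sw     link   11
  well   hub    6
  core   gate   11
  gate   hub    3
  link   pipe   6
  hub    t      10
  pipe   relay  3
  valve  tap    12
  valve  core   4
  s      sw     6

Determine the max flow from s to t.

9

Augment s→sw→link→pipe→relay→t: bottleneck 3. Total 3.
Augment s→valve→tap→well→hub→t: bottleneck 3. Total 6.
Augment s→valve→core→gate→hub→t: bottleneck 3. Total 9.
No augmenting path remains in the residual graph.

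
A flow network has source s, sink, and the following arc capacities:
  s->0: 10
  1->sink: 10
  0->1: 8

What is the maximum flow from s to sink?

Augment s->0->1->sink: bottleneck 8. Total 8.
No augmenting path remains in the residual graph.

8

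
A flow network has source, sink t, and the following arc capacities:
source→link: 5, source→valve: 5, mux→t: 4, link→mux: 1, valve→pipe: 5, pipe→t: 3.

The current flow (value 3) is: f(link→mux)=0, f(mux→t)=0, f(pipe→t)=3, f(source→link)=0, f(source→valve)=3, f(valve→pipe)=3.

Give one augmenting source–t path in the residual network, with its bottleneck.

source→link→mux→t, bottleneck 1

Residual along source→link→mux→t: source→link: 5, link→mux: 1, mux→t: 4.
Bottleneck = min = 1.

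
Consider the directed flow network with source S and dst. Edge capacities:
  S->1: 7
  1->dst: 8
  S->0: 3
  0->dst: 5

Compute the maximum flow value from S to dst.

Augment S->1->dst: bottleneck 7. Total 7.
Augment S->0->dst: bottleneck 3. Total 10.
No augmenting path remains in the residual graph.

10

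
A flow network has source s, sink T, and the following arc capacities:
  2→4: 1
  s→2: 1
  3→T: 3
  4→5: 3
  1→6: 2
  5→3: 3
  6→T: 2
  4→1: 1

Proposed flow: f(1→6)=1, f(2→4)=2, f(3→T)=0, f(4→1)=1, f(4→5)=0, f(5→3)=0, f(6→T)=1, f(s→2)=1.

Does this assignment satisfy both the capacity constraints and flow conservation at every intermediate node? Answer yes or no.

Capacity violated on 2→4: flow 2 > capacity 1.

No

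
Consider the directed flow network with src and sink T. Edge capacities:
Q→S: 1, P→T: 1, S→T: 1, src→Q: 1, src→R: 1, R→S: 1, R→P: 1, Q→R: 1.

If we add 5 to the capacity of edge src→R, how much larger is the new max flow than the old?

0

Original max flow = 2.
Even with extra capacity on src→R, another cut of capacity 2 remains binding.
New max flow = 2. Increase = 0.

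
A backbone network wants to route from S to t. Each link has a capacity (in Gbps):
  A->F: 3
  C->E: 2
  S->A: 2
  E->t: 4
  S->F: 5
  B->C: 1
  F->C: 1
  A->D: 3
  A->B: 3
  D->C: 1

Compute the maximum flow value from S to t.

2

Augment S->F->C->E->t: bottleneck 1. Total 1.
Augment S->A->B->C->E->t: bottleneck 1. Total 2.
No augmenting path remains in the residual graph.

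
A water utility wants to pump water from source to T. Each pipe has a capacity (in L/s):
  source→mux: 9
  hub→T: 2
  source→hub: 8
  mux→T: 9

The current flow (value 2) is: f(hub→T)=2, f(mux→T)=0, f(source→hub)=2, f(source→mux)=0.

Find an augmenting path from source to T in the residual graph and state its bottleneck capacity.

Residual along source→mux→T: source→mux: 9, mux→T: 9.
Bottleneck = min = 9.

source→mux→T, bottleneck 9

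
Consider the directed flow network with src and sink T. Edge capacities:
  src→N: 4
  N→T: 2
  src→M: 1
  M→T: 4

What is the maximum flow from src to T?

3

Augment src→M→T: bottleneck 1. Total 1.
Augment src→N→T: bottleneck 2. Total 3.
No augmenting path remains in the residual graph.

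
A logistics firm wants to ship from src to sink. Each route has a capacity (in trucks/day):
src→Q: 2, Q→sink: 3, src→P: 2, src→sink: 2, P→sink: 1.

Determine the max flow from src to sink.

5

Augment src→sink: bottleneck 2. Total 2.
Augment src→P→sink: bottleneck 1. Total 3.
Augment src→Q→sink: bottleneck 2. Total 5.
No augmenting path remains in the residual graph.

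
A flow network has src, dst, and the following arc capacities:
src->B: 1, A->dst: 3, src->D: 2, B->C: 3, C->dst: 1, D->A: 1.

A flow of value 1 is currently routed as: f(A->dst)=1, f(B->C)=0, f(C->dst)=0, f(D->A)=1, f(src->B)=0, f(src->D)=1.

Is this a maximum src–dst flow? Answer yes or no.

Residual path src->B->C->dst has bottleneck 1 > 0.
Pushing 1 along it raises the flow to 2, so the given flow is not maximum.

No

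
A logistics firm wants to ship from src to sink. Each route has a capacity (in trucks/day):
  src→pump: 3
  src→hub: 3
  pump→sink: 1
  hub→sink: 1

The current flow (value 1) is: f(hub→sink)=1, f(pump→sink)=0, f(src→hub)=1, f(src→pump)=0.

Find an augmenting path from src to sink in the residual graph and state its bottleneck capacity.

Residual along src→pump→sink: src→pump: 3, pump→sink: 1.
Bottleneck = min = 1.

src→pump→sink, bottleneck 1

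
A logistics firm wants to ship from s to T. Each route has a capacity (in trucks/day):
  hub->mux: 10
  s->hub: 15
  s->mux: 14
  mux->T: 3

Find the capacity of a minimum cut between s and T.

Max flow = 3 (via 1 augmenting path).
In the residual at optimum, the set reachable from s is {hub, mux, s}.
Cut edges: mux->T (cap 3). Sum = 3.

3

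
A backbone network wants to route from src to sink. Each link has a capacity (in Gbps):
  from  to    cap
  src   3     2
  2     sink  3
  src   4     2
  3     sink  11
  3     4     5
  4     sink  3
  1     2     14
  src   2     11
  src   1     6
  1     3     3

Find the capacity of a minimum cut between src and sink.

10

Max flow = 10 (via 4 augmenting paths).
In the residual at optimum, the set reachable from src is {1, 2, src}.
Cut edges: src→3 (cap 2), src→4 (cap 2), 1→3 (cap 3), 2→sink (cap 3). Sum = 10.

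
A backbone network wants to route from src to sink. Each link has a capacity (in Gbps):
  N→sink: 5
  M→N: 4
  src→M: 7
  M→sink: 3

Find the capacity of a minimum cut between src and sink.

Max flow = 7 (via 2 augmenting paths).
In the residual at optimum, the set reachable from src is {src}.
Cut edges: src→M (cap 7). Sum = 7.

7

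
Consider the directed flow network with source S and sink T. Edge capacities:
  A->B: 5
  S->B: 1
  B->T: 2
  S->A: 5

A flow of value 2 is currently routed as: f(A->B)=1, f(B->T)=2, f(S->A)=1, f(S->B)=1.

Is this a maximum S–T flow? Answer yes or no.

Yes

Residual reachable from S: {A, B, S}; T is not reachable.
Saturated cut: B->T with total capacity 2 = current flow value. Flow is maximum.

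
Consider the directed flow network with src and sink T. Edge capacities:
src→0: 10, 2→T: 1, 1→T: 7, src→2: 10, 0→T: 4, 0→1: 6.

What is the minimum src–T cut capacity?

Max flow = 11 (via 3 augmenting paths).
In the residual at optimum, the set reachable from src is {2, src}.
Cut edges: src→0 (cap 10), 2→T (cap 1). Sum = 11.

11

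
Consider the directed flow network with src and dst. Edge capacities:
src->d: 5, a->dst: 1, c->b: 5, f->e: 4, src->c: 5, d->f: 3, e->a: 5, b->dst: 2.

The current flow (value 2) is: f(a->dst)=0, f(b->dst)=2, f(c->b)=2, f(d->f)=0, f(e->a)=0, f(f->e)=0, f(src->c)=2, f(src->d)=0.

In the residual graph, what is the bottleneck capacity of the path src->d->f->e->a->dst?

1

Residual capacities along the path: src->d: 5, d->f: 3, f->e: 4, e->a: 5, a->dst: 1.
Minimum is 1.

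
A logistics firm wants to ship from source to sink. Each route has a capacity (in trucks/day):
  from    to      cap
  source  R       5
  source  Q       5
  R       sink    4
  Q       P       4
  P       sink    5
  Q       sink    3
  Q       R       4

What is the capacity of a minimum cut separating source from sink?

Max flow = 9 (via 3 augmenting paths).
In the residual at optimum, the set reachable from source is {R, source}.
Cut edges: source->Q (cap 5), R->sink (cap 4). Sum = 9.

9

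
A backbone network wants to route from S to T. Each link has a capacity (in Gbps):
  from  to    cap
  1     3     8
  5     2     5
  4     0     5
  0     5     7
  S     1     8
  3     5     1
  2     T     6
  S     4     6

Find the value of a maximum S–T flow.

Augment S->1->3->5->2->T: bottleneck 1. Total 1.
Augment S->4->0->5->2->T: bottleneck 4. Total 5.
No augmenting path remains in the residual graph.

5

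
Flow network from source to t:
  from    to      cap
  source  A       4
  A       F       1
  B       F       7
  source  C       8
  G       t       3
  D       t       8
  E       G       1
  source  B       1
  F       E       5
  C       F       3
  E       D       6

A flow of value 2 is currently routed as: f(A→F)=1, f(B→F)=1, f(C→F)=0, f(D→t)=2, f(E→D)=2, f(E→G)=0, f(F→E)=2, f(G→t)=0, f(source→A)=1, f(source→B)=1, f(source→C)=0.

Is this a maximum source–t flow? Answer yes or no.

Residual path source→C→F→E→D→t has bottleneck 3 > 0.
Pushing 3 along it raises the flow to 5, so the given flow is not maximum.

No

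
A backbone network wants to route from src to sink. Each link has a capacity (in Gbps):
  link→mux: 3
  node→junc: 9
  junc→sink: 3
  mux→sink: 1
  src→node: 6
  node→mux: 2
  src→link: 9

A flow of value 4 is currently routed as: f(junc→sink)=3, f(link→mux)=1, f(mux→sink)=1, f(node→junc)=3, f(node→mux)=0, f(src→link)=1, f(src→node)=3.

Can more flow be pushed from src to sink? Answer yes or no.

No

Residual reachable from src: {junc, link, mux, node, src}; sink is not reachable.
Saturated cut: mux→sink, junc→sink with total capacity 4 = current flow value. Flow is maximum.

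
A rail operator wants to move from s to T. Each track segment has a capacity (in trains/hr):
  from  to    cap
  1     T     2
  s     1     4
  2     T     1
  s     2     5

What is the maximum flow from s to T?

3

Augment s->1->T: bottleneck 2. Total 2.
Augment s->2->T: bottleneck 1. Total 3.
No augmenting path remains in the residual graph.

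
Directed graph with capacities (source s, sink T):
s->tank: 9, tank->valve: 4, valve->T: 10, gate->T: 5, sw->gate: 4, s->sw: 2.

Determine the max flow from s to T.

6

Augment s->sw->gate->T: bottleneck 2. Total 2.
Augment s->tank->valve->T: bottleneck 4. Total 6.
No augmenting path remains in the residual graph.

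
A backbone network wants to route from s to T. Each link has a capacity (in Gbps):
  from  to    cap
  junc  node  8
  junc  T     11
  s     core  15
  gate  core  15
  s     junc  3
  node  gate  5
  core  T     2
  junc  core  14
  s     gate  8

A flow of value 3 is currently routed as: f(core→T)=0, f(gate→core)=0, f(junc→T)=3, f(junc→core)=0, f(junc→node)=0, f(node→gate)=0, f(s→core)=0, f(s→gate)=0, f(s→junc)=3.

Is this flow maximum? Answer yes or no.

Residual path s→core→T has bottleneck 2 > 0.
Pushing 2 along it raises the flow to 5, so the given flow is not maximum.

No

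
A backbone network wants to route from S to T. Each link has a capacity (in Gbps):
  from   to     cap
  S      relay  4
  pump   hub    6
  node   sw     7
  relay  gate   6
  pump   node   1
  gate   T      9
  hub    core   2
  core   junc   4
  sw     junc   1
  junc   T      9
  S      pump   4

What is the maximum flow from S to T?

7

Augment S->relay->gate->T: bottleneck 4. Total 4.
Augment S->pump->hub->core->junc->T: bottleneck 2. Total 6.
Augment S->pump->node->sw->junc->T: bottleneck 1. Total 7.
No augmenting path remains in the residual graph.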